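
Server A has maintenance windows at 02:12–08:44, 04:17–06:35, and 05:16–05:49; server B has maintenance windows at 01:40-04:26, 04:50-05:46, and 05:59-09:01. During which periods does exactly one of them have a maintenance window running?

A, merged: 02:12–08:44.
A but not B: 04:26–04:50, 05:46–05:59.
B but not A: 01:40–02:12, 08:44–09:01.
Combining gives A △ B.

01:40–02:12, 04:26–04:50, 05:46–05:59, 08:44–09:01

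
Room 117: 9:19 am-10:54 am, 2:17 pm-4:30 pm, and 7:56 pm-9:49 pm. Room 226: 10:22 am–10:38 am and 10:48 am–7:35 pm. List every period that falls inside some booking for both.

10:22 am-10:38 am, 10:48 am-10:54 am, 2:17 pm-4:30 pm

9:19 am-10:54 am ∩ B → 10:22 am-10:38 am, 10:48 am-10:54 am.
2:17 pm-4:30 pm ∩ B → 2:17 pm-4:30 pm.
7:56 pm-9:49 pm meets no B interval.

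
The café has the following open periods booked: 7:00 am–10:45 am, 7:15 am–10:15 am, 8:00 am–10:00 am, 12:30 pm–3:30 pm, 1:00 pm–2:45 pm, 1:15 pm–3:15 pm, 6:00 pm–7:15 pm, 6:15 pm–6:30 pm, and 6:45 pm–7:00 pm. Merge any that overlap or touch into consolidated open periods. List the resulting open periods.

7:00 am–10:45 am, 12:30 pm–3:30 pm, 6:00 pm–7:15 pm

7:15 am–10:15 am overlaps/touches 7:00 am–10:45 am → extend to 7:00 am–10:45 am.
8:00 am–10:00 am overlaps/touches 7:00 am–10:45 am → extend to 7:00 am–10:45 am.
12:30 pm–3:30 pm is disjoint → start new block.
1:00 pm–2:45 pm overlaps/touches 12:30 pm–3:30 pm → extend to 12:30 pm–3:30 pm.
1:15 pm–3:15 pm overlaps/touches 12:30 pm–3:30 pm → extend to 12:30 pm–3:30 pm.
6:00 pm–7:15 pm is disjoint → start new block.
6:15 pm–6:30 pm overlaps/touches 6:00 pm–7:15 pm → extend to 6:00 pm–7:15 pm.
6:45 pm–7:00 pm overlaps/touches 6:00 pm–7:15 pm → extend to 6:00 pm–7:15 pm.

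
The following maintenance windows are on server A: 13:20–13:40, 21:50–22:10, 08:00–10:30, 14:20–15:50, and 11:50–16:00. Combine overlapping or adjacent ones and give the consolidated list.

Sort by start: 08:00–10:30, 11:50–16:00, 13:20–13:40, 14:20–15:50, 21:50–22:10.
11:50–16:00 is disjoint → start new block.
13:20–13:40 overlaps/touches 11:50–16:00 → extend to 11:50–16:00.
14:20–15:50 overlaps/touches 11:50–16:00 → extend to 11:50–16:00.
21:50–22:10 is disjoint → start new block.

08:00–10:30, 11:50–16:00, 21:50–22:10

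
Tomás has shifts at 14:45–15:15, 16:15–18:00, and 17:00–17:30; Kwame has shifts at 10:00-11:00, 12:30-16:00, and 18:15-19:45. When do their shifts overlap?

First set merges to 14:45–15:15, 16:15–18:00.
14:45–15:15 overlaps B on 14:45–15:15.
16:15–18:00 falls entirely outside B.

14:45–15:15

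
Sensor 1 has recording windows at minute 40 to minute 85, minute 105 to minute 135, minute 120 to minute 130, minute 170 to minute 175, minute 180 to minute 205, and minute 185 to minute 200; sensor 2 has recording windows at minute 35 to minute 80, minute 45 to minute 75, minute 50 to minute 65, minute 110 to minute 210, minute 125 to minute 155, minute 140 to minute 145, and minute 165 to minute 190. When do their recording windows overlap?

A, merged: minute 40 to minute 85, minute 105 to minute 135, minute 170 to minute 175, minute 180 to minute 205.
B, merged: minute 35 to minute 80, minute 110 to minute 210.
minute 40 to minute 85 ∩ B → minute 40 to minute 80.
minute 105 to minute 135 ∩ B → minute 110 to minute 135.
minute 170 to minute 175 ∩ B → minute 170 to minute 175.
minute 180 to minute 205 ∩ B → minute 180 to minute 205.

minute 40 to minute 80, minute 110 to minute 135, minute 170 to minute 175, minute 180 to minute 205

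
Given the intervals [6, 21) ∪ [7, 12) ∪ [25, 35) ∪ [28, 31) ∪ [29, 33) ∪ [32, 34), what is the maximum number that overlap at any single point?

Sweep endpoints in order; track running count of active intervals.
Peak of 3 reached at 29.

3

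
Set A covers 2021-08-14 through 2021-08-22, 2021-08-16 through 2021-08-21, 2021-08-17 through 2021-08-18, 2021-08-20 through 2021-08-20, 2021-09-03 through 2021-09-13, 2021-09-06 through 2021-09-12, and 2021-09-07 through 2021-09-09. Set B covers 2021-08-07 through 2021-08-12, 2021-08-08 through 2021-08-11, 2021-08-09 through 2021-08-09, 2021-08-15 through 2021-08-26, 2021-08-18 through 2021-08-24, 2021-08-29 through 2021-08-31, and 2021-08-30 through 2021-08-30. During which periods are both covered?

2021-08-15 through 2021-08-22

A, merged: 2021-08-14 through 2021-08-22, 2021-09-03 through 2021-09-13.
B, merged: 2021-08-07 through 2021-08-12, 2021-08-15 through 2021-08-26, 2021-08-29 through 2021-08-31.
2021-08-14 through 2021-08-22 ∩ B → 2021-08-15 through 2021-08-22.
2021-09-03 through 2021-09-13 meets no B interval.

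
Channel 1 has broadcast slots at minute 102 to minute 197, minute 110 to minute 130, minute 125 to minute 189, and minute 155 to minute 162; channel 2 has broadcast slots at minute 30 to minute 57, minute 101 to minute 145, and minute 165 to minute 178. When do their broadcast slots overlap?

minute 102 to minute 145, minute 165 to minute 178

A, merged: minute 102 to minute 197.
minute 102 to minute 197 meets the second set on minute 102 to minute 145, minute 165 to minute 178.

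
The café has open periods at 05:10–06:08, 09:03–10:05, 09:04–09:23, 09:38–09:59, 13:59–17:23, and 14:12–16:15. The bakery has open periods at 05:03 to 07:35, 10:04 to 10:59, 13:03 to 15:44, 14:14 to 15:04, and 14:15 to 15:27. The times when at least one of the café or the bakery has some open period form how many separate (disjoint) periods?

3

A, merged: 05:10-06:08, 09:03-10:05, 13:59-17:23.
B, merged: 05:03-07:35, 10:04-10:59, 13:03-15:44.
A ∪ B = 05:03-07:35, 09:03-10:59, 13:03-17:23.
That is 3 disjoint pieces.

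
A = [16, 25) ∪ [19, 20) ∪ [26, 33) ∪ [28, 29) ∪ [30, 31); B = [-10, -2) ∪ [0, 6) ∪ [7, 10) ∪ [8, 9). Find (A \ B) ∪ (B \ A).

First set merges to [16, 25), [26, 33).
Second set merges to [-10, -2), [0, 6), [7, 10).
A \ B = [16, 25), [26, 33).
B \ A = [-10, -2), [0, 6), [7, 10).
Union of the two gives the symmetric difference.

[-10, -2) ∪ [0, 6) ∪ [7, 10) ∪ [16, 25) ∪ [26, 33)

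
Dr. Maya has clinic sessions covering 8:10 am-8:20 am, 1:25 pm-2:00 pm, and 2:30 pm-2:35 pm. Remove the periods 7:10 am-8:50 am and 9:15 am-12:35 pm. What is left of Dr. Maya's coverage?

1:25 pm–2:00 pm, 2:30 pm–2:35 pm

8:10 am–8:20 am: fully covered by B → removed.
1:25 pm–2:00 pm: no B overlap → unchanged.
2:30 pm–2:35 pm: no B overlap → unchanged.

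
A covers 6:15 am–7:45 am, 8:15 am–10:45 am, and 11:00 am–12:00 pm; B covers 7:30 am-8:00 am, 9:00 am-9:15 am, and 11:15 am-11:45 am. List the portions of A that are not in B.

6:15 am–7:30 am, 8:15 am–9:00 am, 9:15 am–10:45 am, 11:00 am–11:15 am, 11:45 am–12:00 pm

6:15 am–7:45 am \ B = 6:15 am–7:30 am.
8:15 am–10:45 am \ B = 8:15 am–9:00 am, 9:15 am–10:45 am.
11:00 am–12:00 pm \ B = 11:00 am–11:15 am, 11:45 am–12:00 pm.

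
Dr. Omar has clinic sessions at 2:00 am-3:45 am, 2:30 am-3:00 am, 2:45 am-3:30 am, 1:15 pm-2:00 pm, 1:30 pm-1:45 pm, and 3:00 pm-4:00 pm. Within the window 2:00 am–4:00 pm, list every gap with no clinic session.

3:45 am-1:15 pm, 2:00 pm-3:00 pm

After merging, the occupied span is 2:00 am-3:45 am, 1:15 pm-2:00 pm, 3:00 pm-4:00 pm.
Gaps within 2:00 am-4:00 pm: 3:45 am-1:15 pm, 2:00 pm-3:00 pm.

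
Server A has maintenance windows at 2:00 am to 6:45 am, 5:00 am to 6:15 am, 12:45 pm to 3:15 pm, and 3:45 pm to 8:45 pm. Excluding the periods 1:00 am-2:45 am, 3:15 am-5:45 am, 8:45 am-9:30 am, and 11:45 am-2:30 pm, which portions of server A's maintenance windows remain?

2:45 am–3:15 am, 5:45 am–6:45 am, 2:30 pm–3:15 pm, 3:45 pm–8:45 pm

A, merged: 2:00 am–6:45 am, 12:45 pm–3:15 pm, 3:45 pm–8:45 pm.
2:00 am–6:45 am with B removed leaves 2:45 am–3:15 am, 5:45 am–6:45 am.
12:45 pm–3:15 pm with B removed leaves 2:30 pm–3:15 pm.
3:45 pm–8:45 pm is untouched.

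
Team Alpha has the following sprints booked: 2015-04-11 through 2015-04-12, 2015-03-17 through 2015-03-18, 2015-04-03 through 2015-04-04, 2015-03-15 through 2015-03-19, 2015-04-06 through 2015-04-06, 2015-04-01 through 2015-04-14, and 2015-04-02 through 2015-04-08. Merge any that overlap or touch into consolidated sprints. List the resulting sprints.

2015-03-15 through 2015-03-19, 2015-04-01 through 2015-04-14

Sort by start: 2015-03-15 through 2015-03-19, 2015-03-17 through 2015-03-18, 2015-04-01 through 2015-04-14, 2015-04-02 through 2015-04-08, 2015-04-03 through 2015-04-04, 2015-04-06 through 2015-04-06, 2015-04-11 through 2015-04-12.
2015-03-17 through 2015-03-18 overlaps/touches 2015-03-15 through 2015-03-19 → extend to 2015-03-15 through 2015-03-19.
2015-04-01 through 2015-04-14 is disjoint → start new block.
2015-04-02 through 2015-04-08 overlaps/touches 2015-04-01 through 2015-04-14 → extend to 2015-04-01 through 2015-04-14.
2015-04-03 through 2015-04-04 overlaps/touches 2015-04-01 through 2015-04-14 → extend to 2015-04-01 through 2015-04-14.
2015-04-06 through 2015-04-06 overlaps/touches 2015-04-01 through 2015-04-14 → extend to 2015-04-01 through 2015-04-14.
2015-04-11 through 2015-04-12 overlaps/touches 2015-04-01 through 2015-04-14 → extend to 2015-04-01 through 2015-04-14.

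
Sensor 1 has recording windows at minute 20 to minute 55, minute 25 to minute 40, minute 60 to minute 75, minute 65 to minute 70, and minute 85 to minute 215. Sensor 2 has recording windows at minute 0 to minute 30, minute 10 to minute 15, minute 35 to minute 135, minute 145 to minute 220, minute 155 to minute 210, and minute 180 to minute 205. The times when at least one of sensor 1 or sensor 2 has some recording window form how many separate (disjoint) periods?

A, merged: minute 20 to minute 55, minute 60 to minute 75, minute 85 to minute 215.
B, merged: minute 0 to minute 30, minute 35 to minute 135, minute 145 to minute 220.
A ∪ B = minute 0 to minute 220.
That is 1 disjoint piece.

1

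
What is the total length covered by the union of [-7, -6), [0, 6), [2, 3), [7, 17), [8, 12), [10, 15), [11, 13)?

Merged: [-7, -6), [0, 6), [7, 17).
Lengths: 1 + 6 + 10 = 17.

17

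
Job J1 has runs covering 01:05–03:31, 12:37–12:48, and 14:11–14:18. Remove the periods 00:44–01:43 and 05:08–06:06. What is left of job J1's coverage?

01:05-03:31 minus B → 01:43-03:31.
12:37-12:48: no B overlap → unchanged.
14:11-14:18: no B overlap → unchanged.

01:43-03:31, 12:37-12:48, 14:11-14:18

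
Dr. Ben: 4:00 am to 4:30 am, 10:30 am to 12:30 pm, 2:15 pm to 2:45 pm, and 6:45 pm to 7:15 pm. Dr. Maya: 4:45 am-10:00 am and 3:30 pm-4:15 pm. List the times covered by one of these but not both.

4:00 am-4:30 am, 4:45 am-10:00 am, 10:30 am-12:30 pm, 2:15 pm-2:45 pm, 3:30 pm-4:15 pm, 6:45 pm-7:15 pm

A but not B: 4:00 am-4:30 am, 10:30 am-12:30 pm, 2:15 pm-2:45 pm, 6:45 pm-7:15 pm.
B but not A: 4:45 am-10:00 am, 3:30 pm-4:15 pm.
Combining gives A △ B.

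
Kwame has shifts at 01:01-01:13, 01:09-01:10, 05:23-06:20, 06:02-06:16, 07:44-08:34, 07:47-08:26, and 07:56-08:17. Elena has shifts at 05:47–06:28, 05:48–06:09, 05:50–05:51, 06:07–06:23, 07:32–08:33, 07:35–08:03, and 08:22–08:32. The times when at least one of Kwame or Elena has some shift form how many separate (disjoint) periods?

A, merged: 01:01–01:13, 05:23–06:20, 07:44–08:34.
B, merged: 05:47–06:28, 07:32–08:33.
A ∪ B = 01:01–01:13, 05:23–06:28, 07:32–08:34.
That is 3 disjoint pieces.

3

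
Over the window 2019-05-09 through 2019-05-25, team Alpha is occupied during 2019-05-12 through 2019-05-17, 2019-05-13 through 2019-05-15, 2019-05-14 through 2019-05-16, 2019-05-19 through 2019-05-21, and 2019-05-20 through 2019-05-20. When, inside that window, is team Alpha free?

Covered (merged): 2019-05-12 through 2019-05-17, 2019-05-19 through 2019-05-21.
Gaps within 2019-05-09 through 2019-05-25: 2019-05-09 through 2019-05-11, 2019-05-18 through 2019-05-18, 2019-05-22 through 2019-05-25.

2019-05-09 through 2019-05-11, 2019-05-18 through 2019-05-18, 2019-05-22 through 2019-05-25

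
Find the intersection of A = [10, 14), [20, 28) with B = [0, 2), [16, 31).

[10, 14) falls entirely outside B.
[20, 28) overlaps B on [20, 28).

[20, 28)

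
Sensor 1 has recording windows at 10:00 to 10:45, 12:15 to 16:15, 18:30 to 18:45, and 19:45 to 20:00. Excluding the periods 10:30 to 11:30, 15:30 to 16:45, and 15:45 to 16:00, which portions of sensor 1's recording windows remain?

B, merged: 10:30-11:30, 15:30-16:45.
10:00-10:45 minus B → 10:00-10:30.
12:15-16:15 minus B → 12:15-15:30.
18:30-18:45: no B overlap → unchanged.
19:45-20:00: no B overlap → unchanged.

10:00-10:30, 12:15-15:30, 18:30-18:45, 19:45-20:00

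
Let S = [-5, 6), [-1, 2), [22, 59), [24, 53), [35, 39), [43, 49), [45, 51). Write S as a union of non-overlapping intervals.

[-1, 2) overlaps/touches [-5, 6) → extend to [-5, 6).
[22, 59) is disjoint → start new block.
[24, 53) overlaps/touches [22, 59) → extend to [22, 59).
[35, 39) overlaps/touches [22, 59) → extend to [22, 59).
[43, 49) overlaps/touches [22, 59) → extend to [22, 59).
[45, 51) overlaps/touches [22, 59) → extend to [22, 59).

[-5, 6) ∪ [22, 59)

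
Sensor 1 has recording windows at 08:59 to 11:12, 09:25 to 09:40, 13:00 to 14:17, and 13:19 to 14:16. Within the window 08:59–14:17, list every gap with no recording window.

Covered (merged): 08:59–11:12, 13:00–14:17.
Complement within 08:59–14:17: 11:12–13:00.

11:12–13:00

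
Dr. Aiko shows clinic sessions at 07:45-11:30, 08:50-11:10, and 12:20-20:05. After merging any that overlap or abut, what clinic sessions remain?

07:45–11:30, 12:20–20:05

08:50–11:10 overlaps/touches 07:45–11:30 → extend to 07:45–11:30.
12:20–20:05 is disjoint → start new block.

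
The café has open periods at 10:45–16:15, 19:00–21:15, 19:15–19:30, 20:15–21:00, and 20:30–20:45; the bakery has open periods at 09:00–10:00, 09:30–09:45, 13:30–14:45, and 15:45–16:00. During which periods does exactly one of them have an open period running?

09:00–10:00, 10:45–13:30, 14:45–15:45, 16:00–16:15, 19:00–21:15

First set merges to 10:45–16:15, 19:00–21:15.
Second set merges to 09:00–10:00, 13:30–14:45, 15:45–16:00.
Only in the first: 10:45–13:30, 14:45–15:45, 16:00–16:15, 19:00–21:15.
Only in the second: 09:00–10:00.
Together these are the periods covered by exactly one.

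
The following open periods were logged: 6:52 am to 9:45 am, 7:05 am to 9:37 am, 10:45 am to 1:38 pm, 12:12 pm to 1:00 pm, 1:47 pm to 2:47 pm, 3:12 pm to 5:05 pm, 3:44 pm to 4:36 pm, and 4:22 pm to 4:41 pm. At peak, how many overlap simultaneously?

Sweep endpoints in order; track running count of active intervals.
Peak of 3 reached at 4:22 pm.

3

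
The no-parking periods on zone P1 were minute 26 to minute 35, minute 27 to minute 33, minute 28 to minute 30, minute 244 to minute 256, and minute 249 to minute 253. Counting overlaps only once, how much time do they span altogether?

21 minutes

Merged: minute 26 to minute 35, minute 244 to minute 256.
Lengths: 9 minutes + 12 minutes = 21 minutes.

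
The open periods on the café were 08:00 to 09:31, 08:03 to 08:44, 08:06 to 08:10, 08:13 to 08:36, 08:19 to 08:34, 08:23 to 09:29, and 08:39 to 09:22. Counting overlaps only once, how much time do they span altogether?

Merged: 08:00–09:31.
Length: 1 h 31 min.

1 h 31 min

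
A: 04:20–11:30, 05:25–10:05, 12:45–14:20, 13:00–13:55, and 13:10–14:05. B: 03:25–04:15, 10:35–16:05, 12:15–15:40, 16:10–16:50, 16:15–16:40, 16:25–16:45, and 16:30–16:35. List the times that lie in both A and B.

10:35–11:30, 12:45–14:20

A, merged: 04:20–11:30, 12:45–14:20.
B, merged: 03:25–04:15, 10:35–16:05, 16:10–16:50.
04:20–11:30 ∩ B → 10:35–11:30.
12:45–14:20 ∩ B → 12:45–14:20.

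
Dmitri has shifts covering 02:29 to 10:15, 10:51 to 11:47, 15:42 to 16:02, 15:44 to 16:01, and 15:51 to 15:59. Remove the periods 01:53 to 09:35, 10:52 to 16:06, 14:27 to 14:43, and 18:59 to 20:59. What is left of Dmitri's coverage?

First set merges to 02:29–10:15, 10:51–11:47, 15:42–16:02.
Second set merges to 01:53–09:35, 10:52–16:06, 18:59–20:59.
02:29–10:15 minus B → 09:35–10:15.
10:51–11:47 minus B → 10:51–10:52.
15:42–16:02: fully covered by B → removed.

09:35–10:15, 10:51–10:52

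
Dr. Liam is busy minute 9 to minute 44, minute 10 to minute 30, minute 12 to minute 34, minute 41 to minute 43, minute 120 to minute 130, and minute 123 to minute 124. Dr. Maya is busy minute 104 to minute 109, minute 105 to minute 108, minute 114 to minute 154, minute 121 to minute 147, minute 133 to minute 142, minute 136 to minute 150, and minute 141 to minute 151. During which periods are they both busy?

First set merges to minute 9 to minute 44, minute 120 to minute 130.
Second set merges to minute 104 to minute 109, minute 114 to minute 154.
minute 9 to minute 44 meets no B interval.
minute 120 to minute 130 ∩ B → minute 120 to minute 130.

minute 120 to minute 130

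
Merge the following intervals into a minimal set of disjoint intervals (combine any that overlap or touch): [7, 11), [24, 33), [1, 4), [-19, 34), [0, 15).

Sort by start: [-19, 34), [0, 15), [1, 4), [7, 11), [24, 33).
[0, 15) overlaps/touches [-19, 34) → extend to [-19, 34).
[1, 4) overlaps/touches [-19, 34) → extend to [-19, 34).
[7, 11) overlaps/touches [-19, 34) → extend to [-19, 34).
[24, 33) overlaps/touches [-19, 34) → extend to [-19, 34).

[-19, 34)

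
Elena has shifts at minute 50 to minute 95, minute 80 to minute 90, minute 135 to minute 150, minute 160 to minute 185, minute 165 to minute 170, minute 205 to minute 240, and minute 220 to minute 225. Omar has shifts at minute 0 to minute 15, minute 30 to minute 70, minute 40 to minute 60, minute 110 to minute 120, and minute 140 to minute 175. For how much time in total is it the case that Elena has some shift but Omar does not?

75 minutes

Merge the first list: minute 50 to minute 95, minute 135 to minute 150, minute 160 to minute 185, minute 205 to minute 240.
Merge the second list: minute 0 to minute 15, minute 30 to minute 70, minute 110 to minute 120, minute 140 to minute 175.
A \ B = minute 70 to minute 95, minute 135 to minute 140, minute 175 to minute 185, minute 205 to minute 240.
Total: 25 minutes + 5 minutes + 10 minutes + 35 minutes = 75 minutes.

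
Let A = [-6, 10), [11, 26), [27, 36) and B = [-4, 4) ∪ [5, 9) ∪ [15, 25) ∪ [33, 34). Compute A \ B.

[-6, -4) ∪ [4, 5) ∪ [9, 10) ∪ [11, 15) ∪ [25, 26) ∪ [27, 33) ∪ [34, 36)

[-6, 10) minus B → [-6, -4), [4, 5), [9, 10).
[11, 26) minus B → [11, 15), [25, 26).
[27, 36) minus B → [27, 33), [34, 36).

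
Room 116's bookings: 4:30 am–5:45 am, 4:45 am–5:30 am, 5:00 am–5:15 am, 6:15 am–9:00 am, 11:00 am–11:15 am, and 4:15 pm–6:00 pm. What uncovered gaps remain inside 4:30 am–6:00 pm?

5:45 am-6:15 am, 9:00 am-11:00 am, 11:15 am-4:15 pm

Covered (merged): 4:30 am-5:45 am, 6:15 am-9:00 am, 11:00 am-11:15 am, 4:15 pm-6:00 pm.
Uncovered inside 4:30 am-6:00 pm: 5:45 am-6:15 am, 9:00 am-11:00 am, 11:15 am-4:15 pm.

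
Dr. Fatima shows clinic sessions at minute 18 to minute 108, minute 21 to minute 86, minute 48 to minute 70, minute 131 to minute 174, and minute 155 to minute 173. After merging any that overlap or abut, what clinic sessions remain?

minute 18 to minute 108, minute 131 to minute 174

minute 21 to minute 86 overlaps/touches minute 18 to minute 108 → extend to minute 18 to minute 108.
minute 48 to minute 70 overlaps/touches minute 18 to minute 108 → extend to minute 18 to minute 108.
minute 131 to minute 174 is disjoint → start new block.
minute 155 to minute 173 overlaps/touches minute 131 to minute 174 → extend to minute 131 to minute 174.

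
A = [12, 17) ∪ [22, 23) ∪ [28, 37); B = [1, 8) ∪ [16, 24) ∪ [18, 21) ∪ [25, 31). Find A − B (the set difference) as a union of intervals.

B, merged: [1, 8), [16, 24), [25, 31).
[12, 17) minus B → [12, 16).
[22, 23): fully covered by B → removed.
[28, 37) minus B → [31, 37).

[12, 16) ∪ [31, 37)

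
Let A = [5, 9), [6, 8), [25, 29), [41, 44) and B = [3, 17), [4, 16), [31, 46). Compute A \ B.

A, merged: [5, 9), [25, 29), [41, 44).
B, merged: [3, 17), [31, 46).
[5, 9): fully covered by B → removed.
[25, 29): no B overlap → unchanged.
[41, 44): fully covered by B → removed.

[25, 29)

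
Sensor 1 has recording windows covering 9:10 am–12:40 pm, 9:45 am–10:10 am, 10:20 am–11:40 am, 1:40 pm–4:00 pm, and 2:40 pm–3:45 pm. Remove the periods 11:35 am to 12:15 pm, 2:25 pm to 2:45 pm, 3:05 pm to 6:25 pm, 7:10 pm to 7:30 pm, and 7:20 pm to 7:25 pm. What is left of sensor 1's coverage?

A, merged: 9:10 am-12:40 pm, 1:40 pm-4:00 pm.
B, merged: 11:35 am-12:15 pm, 2:25 pm-2:45 pm, 3:05 pm-6:25 pm, 7:10 pm-7:30 pm.
9:10 am-12:40 pm minus B → 9:10 am-11:35 am, 12:15 pm-12:40 pm.
1:40 pm-4:00 pm minus B → 1:40 pm-2:25 pm, 2:45 pm-3:05 pm.

9:10 am-11:35 am, 12:15 pm-12:40 pm, 1:40 pm-2:25 pm, 2:45 pm-3:05 pm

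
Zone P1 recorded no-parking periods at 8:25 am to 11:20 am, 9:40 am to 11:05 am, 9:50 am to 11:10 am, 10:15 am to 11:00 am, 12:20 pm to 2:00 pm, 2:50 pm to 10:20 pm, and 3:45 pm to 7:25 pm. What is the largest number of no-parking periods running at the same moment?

4

At 10:15 am, 4 of the intervals are simultaneously active.
No point has more.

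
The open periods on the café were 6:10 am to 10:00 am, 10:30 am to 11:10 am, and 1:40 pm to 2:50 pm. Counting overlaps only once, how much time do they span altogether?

Merged: 6:10 am–10:00 am, 10:30 am–11:10 am, 1:40 pm–2:50 pm.
Lengths: 3 h 50 min + 40 min + 1 h 10 min = 5 h 40 min.

5 h 40 min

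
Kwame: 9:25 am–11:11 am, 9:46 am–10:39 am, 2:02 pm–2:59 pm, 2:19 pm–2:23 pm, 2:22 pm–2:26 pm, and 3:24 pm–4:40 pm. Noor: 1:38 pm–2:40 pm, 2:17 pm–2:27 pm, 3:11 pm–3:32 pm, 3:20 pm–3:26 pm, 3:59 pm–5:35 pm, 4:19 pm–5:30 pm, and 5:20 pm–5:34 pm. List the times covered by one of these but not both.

9:25 am-11:11 am, 1:38 pm-2:02 pm, 2:40 pm-2:59 pm, 3:11 pm-3:24 pm, 3:32 pm-3:59 pm, 4:40 pm-5:35 pm

A, merged: 9:25 am-11:11 am, 2:02 pm-2:59 pm, 3:24 pm-4:40 pm.
B, merged: 1:38 pm-2:40 pm, 3:11 pm-3:32 pm, 3:59 pm-5:35 pm.
A but not B: 9:25 am-11:11 am, 2:40 pm-2:59 pm, 3:32 pm-3:59 pm.
B but not A: 1:38 pm-2:02 pm, 3:11 pm-3:24 pm, 4:40 pm-5:35 pm.
Combining gives A △ B.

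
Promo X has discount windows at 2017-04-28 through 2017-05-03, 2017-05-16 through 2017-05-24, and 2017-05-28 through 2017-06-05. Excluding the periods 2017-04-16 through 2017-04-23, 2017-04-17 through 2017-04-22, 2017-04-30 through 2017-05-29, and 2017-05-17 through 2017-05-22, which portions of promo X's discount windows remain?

B, merged: 2017-04-16 through 2017-04-23, 2017-04-30 through 2017-05-29.
2017-04-28 through 2017-05-03 with B removed leaves 2017-04-28 through 2017-04-29.
2017-05-16 through 2017-05-24 lies entirely inside B → drops out.
2017-05-28 through 2017-06-05 with B removed leaves 2017-05-30 through 2017-06-05.

2017-04-28 through 2017-04-29, 2017-05-30 through 2017-06-05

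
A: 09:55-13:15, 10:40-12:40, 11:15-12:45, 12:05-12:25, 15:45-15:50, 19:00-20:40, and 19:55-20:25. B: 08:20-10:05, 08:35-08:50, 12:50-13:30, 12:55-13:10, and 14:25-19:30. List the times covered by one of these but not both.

First set merges to 09:55–13:15, 15:45–15:50, 19:00–20:40.
Second set merges to 08:20–10:05, 12:50–13:30, 14:25–19:30.
A but not B: 10:05–12:50, 19:30–20:40.
B but not A: 08:20–09:55, 13:15–13:30, 14:25–15:45, 15:50–19:00.
Combining gives A △ B.

08:20–09:55, 10:05–12:50, 13:15–13:30, 14:25–15:45, 15:50–19:00, 19:30–20:40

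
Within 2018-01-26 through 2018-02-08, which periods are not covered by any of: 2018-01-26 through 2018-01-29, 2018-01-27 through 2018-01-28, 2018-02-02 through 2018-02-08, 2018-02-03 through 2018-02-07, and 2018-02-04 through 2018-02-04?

2018-01-30 through 2018-02-01

The merged coverage is 2018-01-26 through 2018-01-29, 2018-02-02 through 2018-02-08.
Complement within 2018-01-26 through 2018-02-08: 2018-01-30 through 2018-02-01.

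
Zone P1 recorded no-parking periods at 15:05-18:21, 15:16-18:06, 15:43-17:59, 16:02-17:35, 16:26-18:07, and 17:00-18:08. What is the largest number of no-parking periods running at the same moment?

Walk the sorted start/end points keeping a running depth.
The depth first hits 6 at 17:00.

6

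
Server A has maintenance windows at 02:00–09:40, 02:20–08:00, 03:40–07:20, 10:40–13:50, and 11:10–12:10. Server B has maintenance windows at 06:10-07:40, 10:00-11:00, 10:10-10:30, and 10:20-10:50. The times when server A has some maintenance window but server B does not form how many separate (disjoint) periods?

3

Merge the first list: 02:00-09:40, 10:40-13:50.
Merge the second list: 06:10-07:40, 10:00-11:00.
A \ B = 02:00-06:10, 07:40-09:40, 11:00-13:50.
That is 3 disjoint pieces.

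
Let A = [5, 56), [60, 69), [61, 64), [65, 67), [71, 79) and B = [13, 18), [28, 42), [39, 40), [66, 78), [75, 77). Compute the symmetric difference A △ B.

[5, 13) ∪ [18, 28) ∪ [42, 56) ∪ [60, 66) ∪ [69, 71) ∪ [78, 79)

First set merges to [5, 56), [60, 69), [71, 79).
Second set merges to [13, 18), [28, 42), [66, 78).
A \ B = [5, 13), [18, 28), [42, 56), [60, 66), [78, 79).
B \ A = [69, 71).
Union of the two gives the symmetric difference.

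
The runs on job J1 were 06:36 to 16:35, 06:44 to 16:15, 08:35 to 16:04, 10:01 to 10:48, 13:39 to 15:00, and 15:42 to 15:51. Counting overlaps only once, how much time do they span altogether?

Merged: 06:36-16:35.
Length: 9 h 59 min.

9 h 59 min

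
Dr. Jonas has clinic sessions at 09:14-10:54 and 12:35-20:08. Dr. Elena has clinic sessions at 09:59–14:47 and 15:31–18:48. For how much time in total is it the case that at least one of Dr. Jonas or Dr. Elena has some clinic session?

A ∪ B = 09:14–20:08.
Total: 10 h 54 min.

10 h 54 min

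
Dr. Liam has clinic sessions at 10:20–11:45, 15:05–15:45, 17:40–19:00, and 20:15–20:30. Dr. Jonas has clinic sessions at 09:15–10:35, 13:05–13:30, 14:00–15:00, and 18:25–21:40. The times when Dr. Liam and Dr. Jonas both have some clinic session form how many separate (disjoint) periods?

A ∩ B = 10:20-10:35, 18:25-19:00, 20:15-20:30.
That is 3 disjoint pieces.

3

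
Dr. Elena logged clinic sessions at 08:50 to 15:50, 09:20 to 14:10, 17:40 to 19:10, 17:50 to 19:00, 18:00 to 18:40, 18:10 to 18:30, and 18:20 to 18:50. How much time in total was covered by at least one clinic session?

Merged: 08:50–15:50, 17:40–19:10.
Lengths: 7 h + 1 h 30 min = 8 h 30 min.

8 h 30 min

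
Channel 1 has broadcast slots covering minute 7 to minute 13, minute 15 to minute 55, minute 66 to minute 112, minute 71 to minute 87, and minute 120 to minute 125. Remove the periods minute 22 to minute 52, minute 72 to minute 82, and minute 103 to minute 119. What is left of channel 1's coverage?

Merge the first list: minute 7 to minute 13, minute 15 to minute 55, minute 66 to minute 112, minute 120 to minute 125.
minute 7 to minute 13: nothing removed.
minute 15 to minute 55 \ B = minute 15 to minute 22, minute 52 to minute 55.
minute 66 to minute 112 \ B = minute 66 to minute 72, minute 82 to minute 103.
minute 120 to minute 125: nothing removed.

minute 7 to minute 13, minute 15 to minute 22, minute 52 to minute 55, minute 66 to minute 72, minute 82 to minute 103, minute 120 to minute 125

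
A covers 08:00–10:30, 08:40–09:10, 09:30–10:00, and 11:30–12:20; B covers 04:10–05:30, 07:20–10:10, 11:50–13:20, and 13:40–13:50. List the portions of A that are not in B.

First set merges to 08:00–10:30, 11:30–12:20.
08:00–10:30 \ B = 10:10–10:30.
11:30–12:20 \ B = 11:30–11:50.

10:10–10:30, 11:30–11:50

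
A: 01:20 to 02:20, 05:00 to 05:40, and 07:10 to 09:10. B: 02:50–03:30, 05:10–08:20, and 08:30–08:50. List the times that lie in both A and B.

01:20–02:20 meets no B interval.
05:00–05:40 ∩ B → 05:10–05:40.
07:10–09:10 ∩ B → 07:10–08:20, 08:30–08:50.

05:10–05:40, 07:10–08:20, 08:30–08:50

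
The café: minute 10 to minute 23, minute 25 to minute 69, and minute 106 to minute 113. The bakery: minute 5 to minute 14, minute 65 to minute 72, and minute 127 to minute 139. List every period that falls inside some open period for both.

minute 10 to minute 23 overlaps B on minute 10 to minute 14.
minute 25 to minute 69 overlaps B on minute 65 to minute 69.
minute 106 to minute 113 falls entirely outside B.

minute 10 to minute 14, minute 65 to minute 69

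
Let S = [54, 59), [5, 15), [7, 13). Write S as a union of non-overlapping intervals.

[5, 15) ∪ [54, 59)

Sort by start: [5, 15), [7, 13), [54, 59).
[7, 13) overlaps/touches [5, 15) → extend to [5, 15).
[54, 59) is disjoint → start new block.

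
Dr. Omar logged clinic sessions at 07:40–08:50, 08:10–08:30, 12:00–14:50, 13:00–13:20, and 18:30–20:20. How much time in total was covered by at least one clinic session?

5 h 50 min

Merged: 07:40–08:50, 12:00–14:50, 18:30–20:20.
Lengths: 1 h 10 min + 2 h 50 min + 1 h 50 min = 5 h 50 min.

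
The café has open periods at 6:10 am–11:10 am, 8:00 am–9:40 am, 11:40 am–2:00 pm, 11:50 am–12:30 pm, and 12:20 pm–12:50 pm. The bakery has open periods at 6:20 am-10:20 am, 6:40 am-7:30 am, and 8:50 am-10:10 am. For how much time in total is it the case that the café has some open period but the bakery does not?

First set merges to 6:10 am-11:10 am, 11:40 am-2:00 pm.
Second set merges to 6:20 am-10:20 am.
A \ B = 6:10 am-6:20 am, 10:20 am-11:10 am, 11:40 am-2:00 pm.
Total: 10 min + 50 min + 2 h 20 min = 3 h 20 min.

3 h 20 min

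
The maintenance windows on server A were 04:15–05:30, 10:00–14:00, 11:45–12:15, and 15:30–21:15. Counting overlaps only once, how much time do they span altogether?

11 h

Merged: 04:15–05:30, 10:00–14:00, 15:30–21:15.
Lengths: 1 h 15 min + 4 h + 5 h 45 min = 11 h.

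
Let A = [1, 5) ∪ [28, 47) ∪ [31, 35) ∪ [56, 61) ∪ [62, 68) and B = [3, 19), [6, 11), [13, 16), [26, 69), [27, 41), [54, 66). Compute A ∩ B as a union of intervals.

First set merges to [1, 5), [28, 47), [56, 61), [62, 68).
Second set merges to [3, 19), [26, 69).
[1, 5) meets the second set on [3, 5).
[28, 47) meets the second set on [28, 47).
[56, 61) meets the second set on [56, 61).
[62, 68) meets the second set on [62, 68).

[3, 5) ∪ [28, 47) ∪ [56, 61) ∪ [62, 68)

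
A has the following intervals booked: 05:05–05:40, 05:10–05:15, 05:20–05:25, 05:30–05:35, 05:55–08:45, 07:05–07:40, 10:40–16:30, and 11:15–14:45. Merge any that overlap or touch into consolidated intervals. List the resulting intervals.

05:10–05:15 overlaps/touches 05:05–05:40 → extend to 05:05–05:40.
05:20–05:25 overlaps/touches 05:05–05:40 → extend to 05:05–05:40.
05:30–05:35 overlaps/touches 05:05–05:40 → extend to 05:05–05:40.
05:55–08:45 is disjoint → start new block.
07:05–07:40 overlaps/touches 05:55–08:45 → extend to 05:55–08:45.
10:40–16:30 is disjoint → start new block.
11:15–14:45 overlaps/touches 10:40–16:30 → extend to 10:40–16:30.

05:05–05:40, 05:55–08:45, 10:40–16:30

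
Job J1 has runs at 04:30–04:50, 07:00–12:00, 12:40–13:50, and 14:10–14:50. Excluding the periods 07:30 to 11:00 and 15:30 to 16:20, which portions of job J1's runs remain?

04:30–04:50, 07:00–07:30, 11:00–12:00, 12:40–13:50, 14:10–14:50

04:30–04:50 is untouched.
07:00–12:00 with B removed leaves 07:00–07:30, 11:00–12:00.
12:40–13:50 is untouched.
14:10–14:50 is untouched.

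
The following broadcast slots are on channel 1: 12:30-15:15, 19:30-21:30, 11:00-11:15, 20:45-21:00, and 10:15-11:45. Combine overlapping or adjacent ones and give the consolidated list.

Sort by start: 10:15-11:45, 11:00-11:15, 12:30-15:15, 19:30-21:30, 20:45-21:00.
11:00-11:15 overlaps/touches 10:15-11:45 → extend to 10:15-11:45.
12:30-15:15 is disjoint → start new block.
19:30-21:30 is disjoint → start new block.
20:45-21:00 overlaps/touches 19:30-21:30 → extend to 19:30-21:30.

10:15-11:45, 12:30-15:15, 19:30-21:30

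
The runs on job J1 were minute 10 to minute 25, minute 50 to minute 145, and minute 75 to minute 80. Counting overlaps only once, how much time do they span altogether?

110 minutes

Merged: minute 10 to minute 25, minute 50 to minute 145.
Lengths: 15 minutes + 95 minutes = 110 minutes.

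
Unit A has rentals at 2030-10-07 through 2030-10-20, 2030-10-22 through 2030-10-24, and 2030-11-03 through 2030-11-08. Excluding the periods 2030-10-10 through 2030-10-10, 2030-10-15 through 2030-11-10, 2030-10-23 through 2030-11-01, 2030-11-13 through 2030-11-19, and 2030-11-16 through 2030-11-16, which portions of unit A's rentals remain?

Second set merges to 2030-10-10 through 2030-10-10, 2030-10-15 through 2030-11-10, 2030-11-13 through 2030-11-19.
2030-10-07 through 2030-10-20 minus B → 2030-10-07 through 2030-10-09, 2030-10-11 through 2030-10-14.
2030-10-22 through 2030-10-24: fully covered by B → removed.
2030-11-03 through 2030-11-08: fully covered by B → removed.

2030-10-07 through 2030-10-09, 2030-10-11 through 2030-10-14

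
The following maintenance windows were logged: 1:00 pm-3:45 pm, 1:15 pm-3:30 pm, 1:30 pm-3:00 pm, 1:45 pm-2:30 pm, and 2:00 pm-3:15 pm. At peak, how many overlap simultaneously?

5

Sweep endpoints in order; track running count of active intervals.
Peak of 5 reached at 2:00 pm.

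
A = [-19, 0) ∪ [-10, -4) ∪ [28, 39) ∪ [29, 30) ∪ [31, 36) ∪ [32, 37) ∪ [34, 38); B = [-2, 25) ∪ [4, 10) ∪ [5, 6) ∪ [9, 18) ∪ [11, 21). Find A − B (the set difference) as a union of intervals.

[-19, -2) ∪ [28, 39)

A, merged: [-19, 0), [28, 39).
B, merged: [-2, 25).
[-19, 0) minus B → [-19, -2).
[28, 39): no B overlap → unchanged.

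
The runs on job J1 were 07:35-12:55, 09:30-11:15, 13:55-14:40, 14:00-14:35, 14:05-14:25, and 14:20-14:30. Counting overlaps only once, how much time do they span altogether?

6 h 5 min

Merged: 07:35–12:55, 13:55–14:40.
Lengths: 5 h 20 min + 45 min = 6 h 5 min.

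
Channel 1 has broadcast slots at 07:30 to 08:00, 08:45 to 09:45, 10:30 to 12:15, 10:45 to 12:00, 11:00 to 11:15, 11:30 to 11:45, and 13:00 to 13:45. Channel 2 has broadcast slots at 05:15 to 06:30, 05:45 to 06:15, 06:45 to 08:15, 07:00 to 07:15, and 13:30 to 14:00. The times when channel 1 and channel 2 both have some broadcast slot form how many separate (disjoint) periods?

A, merged: 07:30–08:00, 08:45–09:45, 10:30–12:15, 13:00–13:45.
B, merged: 05:15–06:30, 06:45–08:15, 13:30–14:00.
A ∩ B = 07:30–08:00, 13:30–13:45.
That is 2 disjoint pieces.

2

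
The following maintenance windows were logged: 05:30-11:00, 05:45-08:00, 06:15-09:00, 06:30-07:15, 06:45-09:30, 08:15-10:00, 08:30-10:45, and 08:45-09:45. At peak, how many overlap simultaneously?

6

Walk the sorted start/end points keeping a running depth.
The depth first hits 6 at 08:45.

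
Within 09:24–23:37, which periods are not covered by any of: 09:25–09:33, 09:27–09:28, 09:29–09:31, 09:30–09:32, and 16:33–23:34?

After merging, the occupied span is 09:25-09:33, 16:33-23:34.
Complement within 09:24-23:37: 09:24-09:25, 09:33-16:33, 23:34-23:37.

09:24-09:25, 09:33-16:33, 23:34-23:37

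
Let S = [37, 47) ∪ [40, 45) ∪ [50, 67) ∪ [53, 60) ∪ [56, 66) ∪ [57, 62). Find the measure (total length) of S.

27

Merged: [37, 47), [50, 67).
Lengths: 10 + 17 = 27.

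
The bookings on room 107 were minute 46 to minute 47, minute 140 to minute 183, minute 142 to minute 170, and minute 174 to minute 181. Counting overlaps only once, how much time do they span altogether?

Merged: minute 46 to minute 47, minute 140 to minute 183.
Lengths: 1 minute + 43 minutes = 44 minutes.

44 minutes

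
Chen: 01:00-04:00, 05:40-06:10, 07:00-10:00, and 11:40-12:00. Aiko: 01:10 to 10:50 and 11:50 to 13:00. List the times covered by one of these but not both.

01:00–01:10, 04:00–05:40, 06:10–07:00, 10:00–10:50, 11:40–11:50, 12:00–13:00

A but not B: 01:00–01:10, 11:40–11:50.
B but not A: 04:00–05:40, 06:10–07:00, 10:00–10:50, 12:00–13:00.
Combining gives A △ B.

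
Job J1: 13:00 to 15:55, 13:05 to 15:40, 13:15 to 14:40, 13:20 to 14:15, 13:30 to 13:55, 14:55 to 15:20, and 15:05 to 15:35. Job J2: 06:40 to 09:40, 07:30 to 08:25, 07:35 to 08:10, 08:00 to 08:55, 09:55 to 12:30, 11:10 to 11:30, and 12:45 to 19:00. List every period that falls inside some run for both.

Merge the first list: 13:00–15:55.
Merge the second list: 06:40–09:40, 09:55–12:30, 12:45–19:00.
13:00–15:55 overlaps B on 13:00–15:55.

13:00–15:55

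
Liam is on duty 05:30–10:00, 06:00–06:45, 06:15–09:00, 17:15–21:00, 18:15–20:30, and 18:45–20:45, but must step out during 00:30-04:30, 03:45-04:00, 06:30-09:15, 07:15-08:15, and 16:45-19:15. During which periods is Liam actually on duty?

First set merges to 05:30–10:00, 17:15–21:00.
Second set merges to 00:30–04:30, 06:30–09:15, 16:45–19:15.
05:30–10:00 with B removed leaves 05:30–06:30, 09:15–10:00.
17:15–21:00 with B removed leaves 19:15–21:00.

05:30–06:30, 09:15–10:00, 19:15–21:00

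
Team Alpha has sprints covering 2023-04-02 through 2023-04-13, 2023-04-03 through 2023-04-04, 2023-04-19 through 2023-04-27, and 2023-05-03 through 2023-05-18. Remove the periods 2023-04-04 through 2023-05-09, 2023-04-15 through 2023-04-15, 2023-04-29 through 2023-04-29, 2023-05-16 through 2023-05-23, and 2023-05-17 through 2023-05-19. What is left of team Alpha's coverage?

2023-04-02 through 2023-04-03, 2023-05-10 through 2023-05-15

First set merges to 2023-04-02 through 2023-04-13, 2023-04-19 through 2023-04-27, 2023-05-03 through 2023-05-18.
Second set merges to 2023-04-04 through 2023-05-09, 2023-05-16 through 2023-05-23.
2023-04-02 through 2023-04-13 minus B → 2023-04-02 through 2023-04-03.
2023-04-19 through 2023-04-27: fully covered by B → removed.
2023-05-03 through 2023-05-18 minus B → 2023-05-10 through 2023-05-15.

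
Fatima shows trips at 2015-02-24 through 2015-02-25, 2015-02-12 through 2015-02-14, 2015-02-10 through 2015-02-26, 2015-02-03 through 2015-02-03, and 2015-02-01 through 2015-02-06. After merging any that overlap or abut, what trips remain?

Sort by start: 2015-02-01 through 2015-02-06, 2015-02-03 through 2015-02-03, 2015-02-10 through 2015-02-26, 2015-02-12 through 2015-02-14, 2015-02-24 through 2015-02-25.
2015-02-03 through 2015-02-03 overlaps/touches 2015-02-01 through 2015-02-06 → extend to 2015-02-01 through 2015-02-06.
2015-02-10 through 2015-02-26 is disjoint → start new block.
2015-02-12 through 2015-02-14 overlaps/touches 2015-02-10 through 2015-02-26 → extend to 2015-02-10 through 2015-02-26.
2015-02-24 through 2015-02-25 overlaps/touches 2015-02-10 through 2015-02-26 → extend to 2015-02-10 through 2015-02-26.

2015-02-01 through 2015-02-06, 2015-02-10 through 2015-02-26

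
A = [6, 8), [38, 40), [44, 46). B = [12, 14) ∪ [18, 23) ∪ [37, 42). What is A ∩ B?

[6, 8): no overlap with the second set.
[38, 40) meets the second set on [38, 40).
[44, 46): no overlap with the second set.

[38, 40)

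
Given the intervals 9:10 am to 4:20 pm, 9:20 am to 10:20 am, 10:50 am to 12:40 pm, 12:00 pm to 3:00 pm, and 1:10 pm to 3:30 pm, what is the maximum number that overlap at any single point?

3

Walk the sorted start/end points keeping a running depth.
The depth first hits 3 at 12:00 pm.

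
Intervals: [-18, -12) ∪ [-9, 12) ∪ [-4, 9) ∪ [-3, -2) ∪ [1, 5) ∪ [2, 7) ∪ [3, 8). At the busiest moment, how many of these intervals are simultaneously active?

5

Walk the sorted start/end points keeping a running depth.
The depth first hits 5 at 3.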